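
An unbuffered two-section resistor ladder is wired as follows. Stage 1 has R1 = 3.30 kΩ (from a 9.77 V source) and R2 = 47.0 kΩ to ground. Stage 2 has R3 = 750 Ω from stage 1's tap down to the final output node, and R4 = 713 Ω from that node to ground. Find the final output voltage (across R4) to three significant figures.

V_out ≈ 1.43 V

Stage 2 presents R3+R4 = 1463 Ω as a load on stage 1's tap.
Stage 1's lower leg becomes R2‖(R3+R4) = 1419 Ω, so V_mid = 9.77 × 1419/4719 = 2.938 V.
Stage 2 is itself unloaded: V_out = V_mid × R4/(R3+R4) = 2.938 × 713/1463 = 1.43 V.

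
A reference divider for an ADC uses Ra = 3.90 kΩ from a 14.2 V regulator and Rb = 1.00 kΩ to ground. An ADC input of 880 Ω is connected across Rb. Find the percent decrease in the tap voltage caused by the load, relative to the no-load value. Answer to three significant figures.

47.5 %

Unloaded V = 14.2 × 1000/4900 = 2.898 V.
Loaded: Rb‖R_L = 468.1 Ω, giving V = 14.2 × 468.1/4368 = 1.522 V.
Drop = (2.898 − 1.522) / 2.898 = 47.5 %.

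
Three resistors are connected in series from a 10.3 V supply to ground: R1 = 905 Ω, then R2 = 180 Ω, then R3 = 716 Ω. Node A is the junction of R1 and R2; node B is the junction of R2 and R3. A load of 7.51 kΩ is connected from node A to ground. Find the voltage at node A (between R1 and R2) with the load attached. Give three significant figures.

V ≈ 4.83 V

Below node A the series string R2+R3 = 896.0 Ω sits in parallel with the 7510 Ω load: 800.5 Ω.
V_A = 10.3 × 800.5/(905 + 800.5) = 4.83 V.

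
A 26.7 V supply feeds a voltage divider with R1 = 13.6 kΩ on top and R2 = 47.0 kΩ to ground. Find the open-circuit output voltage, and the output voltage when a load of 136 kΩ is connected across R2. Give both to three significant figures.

Unloaded: 20.7 V; loaded: 19.2 V

Open-circuit: V = 26.7 × 47.0/(13.6 + 47.0) = 20.7 V.
With the load, R2 becomes R2‖R_L = 34.93 kΩ, so V = 26.7 × 34.93/48.53 = 19.2 V.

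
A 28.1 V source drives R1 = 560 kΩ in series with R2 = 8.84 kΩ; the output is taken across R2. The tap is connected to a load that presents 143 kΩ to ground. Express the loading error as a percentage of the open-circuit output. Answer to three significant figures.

The divider's output (Thévenin) resistance is R1‖R2 = 8.703 kΩ.
Fractional drop under load = R_th/(R_th + R_L) = 8.703 / (8.703 + 143) = 0.05737.
So the output falls by 5.74 %.

5.74 %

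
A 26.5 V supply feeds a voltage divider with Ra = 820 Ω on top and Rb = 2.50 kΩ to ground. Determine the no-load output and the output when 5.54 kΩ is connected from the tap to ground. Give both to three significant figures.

Open-circuit: V = 26.5 × 2500/(820 + 2500) = 20.0 V.
With the load, Rb becomes Rb‖R_L = 1723 Ω, so V = 26.5 × 1723/2543 = 18.0 V.

Unloaded: 20.0 V; loaded: 18.0 V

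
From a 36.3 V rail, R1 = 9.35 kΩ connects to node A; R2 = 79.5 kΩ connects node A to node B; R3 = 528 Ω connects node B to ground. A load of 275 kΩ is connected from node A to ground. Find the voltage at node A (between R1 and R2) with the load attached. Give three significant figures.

Below node A the series string R2+R3 = 80030 Ω sits in parallel with the 275000 Ω load: 61990 Ω.
V_A = 36.3 × 61990/(9350 + 61990) = 31.5 V.

V ≈ 31.5 V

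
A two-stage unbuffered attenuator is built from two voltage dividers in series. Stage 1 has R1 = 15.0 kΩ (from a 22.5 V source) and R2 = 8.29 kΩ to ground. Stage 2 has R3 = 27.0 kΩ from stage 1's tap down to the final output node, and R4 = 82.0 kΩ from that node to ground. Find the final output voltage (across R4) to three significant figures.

Stage 2 presents R3+R4 = 109.0 kΩ as a load on stage 1's tap.
Stage 1's lower leg becomes R2‖(R3+R4) = 7.704 kΩ, so V_mid = 22.5 × 7.704/22.70 = 7.635 V.
Stage 2 is itself unloaded: V_out = V_mid × R4/(R3+R4) = 7.635 × 82.0/109.0 = 5.74 V.

V_out ≈ 5.74 V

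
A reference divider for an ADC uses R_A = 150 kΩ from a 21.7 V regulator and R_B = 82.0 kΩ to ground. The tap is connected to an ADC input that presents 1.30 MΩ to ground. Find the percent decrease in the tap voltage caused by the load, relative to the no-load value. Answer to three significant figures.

3.92 %

The divider's output (Thévenin) resistance is R_A‖R_B = 53.02 kΩ.
Fractional drop under load = R_th/(R_th + R_L) = 53.02 / (53.02 + 1300) = 0.03918.
So the output falls by 3.92 %.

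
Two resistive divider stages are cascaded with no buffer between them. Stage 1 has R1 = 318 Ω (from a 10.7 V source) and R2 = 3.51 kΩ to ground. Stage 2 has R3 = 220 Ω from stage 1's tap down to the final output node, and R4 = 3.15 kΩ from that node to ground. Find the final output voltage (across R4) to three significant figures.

Stage 2 presents R3+R4 = 3370 Ω as a load on stage 1's tap.
Stage 1's lower leg becomes R2‖(R3+R4) = 1719 Ω, so V_mid = 10.7 × 1719/2037 = 9.030 V.
Stage 2 is itself unloaded: V_out = V_mid × R4/(R3+R4) = 9.030 × 3150/3370 = 8.44 V.

V_out ≈ 8.44 V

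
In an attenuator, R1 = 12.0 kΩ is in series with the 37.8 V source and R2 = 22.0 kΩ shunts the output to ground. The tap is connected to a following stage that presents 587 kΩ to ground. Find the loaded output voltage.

V_out ≈ 24.1 V

The load sits in parallel with R2: R2‖R_L = (22.0 × 587) / (22.0 + 587) = 21.21 kΩ.
V_out = 37.8 × 21.21 / (12.0 + 21.21) = 37.8 × 21.21/33.21 = 24.1 V.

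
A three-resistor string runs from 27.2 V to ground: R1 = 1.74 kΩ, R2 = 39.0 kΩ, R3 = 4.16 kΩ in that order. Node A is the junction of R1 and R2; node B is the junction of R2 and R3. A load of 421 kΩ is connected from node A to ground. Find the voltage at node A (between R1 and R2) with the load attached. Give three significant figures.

Below node A the series string R2+R3 = 43.16 kΩ sits in parallel with the 421 kΩ load: 39.15 kΩ.
V_A = 27.2 × 39.15/(1.74 + 39.15) = 26.0 V.

V ≈ 26.0 V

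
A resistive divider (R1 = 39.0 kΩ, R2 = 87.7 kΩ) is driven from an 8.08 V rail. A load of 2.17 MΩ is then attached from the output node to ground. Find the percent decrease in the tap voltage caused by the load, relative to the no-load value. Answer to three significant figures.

1.23 %

The divider's output (Thévenin) resistance is R1‖R2 = 27.00 kΩ.
Fractional drop under load = R_th/(R_th + R_L) = 27.00 / (27.00 + 2170) = 0.01229.
So the output falls by 1.23 %.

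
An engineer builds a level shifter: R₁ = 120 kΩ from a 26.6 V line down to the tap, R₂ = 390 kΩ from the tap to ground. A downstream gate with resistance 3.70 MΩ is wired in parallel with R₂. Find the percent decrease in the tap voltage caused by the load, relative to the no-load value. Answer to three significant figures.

The divider's output (Thévenin) resistance is R₁‖R₂ = 91.76 kΩ.
Fractional drop under load = R_th/(R_th + R_L) = 91.76 / (91.76 + 3700) = 0.02420.
So the output falls by 2.42 %.

2.42 %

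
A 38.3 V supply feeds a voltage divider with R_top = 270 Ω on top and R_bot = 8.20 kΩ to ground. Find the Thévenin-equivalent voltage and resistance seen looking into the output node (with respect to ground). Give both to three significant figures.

V_th = 37.1 V, R_th = 261 Ω

V_th is the open-circuit tap voltage: 38.3 × 8200/(270 + 8200) = 37.1 V.
With the supply zeroed, R_top and R_bot appear in parallel from the tap: R_th = R_top‖R_bot = (270 × 8200)/8470 = 261 Ω.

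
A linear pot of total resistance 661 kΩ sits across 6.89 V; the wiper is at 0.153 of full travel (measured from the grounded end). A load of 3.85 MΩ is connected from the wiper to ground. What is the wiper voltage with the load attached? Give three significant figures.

V ≈ 1.03 V

The wiper splits the pot into (1−α)R = 559.9 kΩ above and αR = 101.1 kΩ below.
Lower section ‖ load = 98.54 kΩ.
V_wiper = 6.89 × 98.54/(559.9 + 98.54) = 1.03 V.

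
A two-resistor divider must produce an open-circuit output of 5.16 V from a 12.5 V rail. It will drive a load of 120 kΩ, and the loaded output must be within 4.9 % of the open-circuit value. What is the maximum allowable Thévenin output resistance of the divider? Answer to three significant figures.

Loading drop = R_th/(R_th + R_L) ≤ 0.0490, so R_th ≤ R_L · ε/(1−ε) = 120 kΩ × 0.0490/0.9510 = 6.18 kΩ.
(Any R1, R2 with R2/(R1+R2) = 0.413 and R1‖R2 ≤ 6.18 kΩ will meet the spec.)

R_th ≤ 6.18 kΩ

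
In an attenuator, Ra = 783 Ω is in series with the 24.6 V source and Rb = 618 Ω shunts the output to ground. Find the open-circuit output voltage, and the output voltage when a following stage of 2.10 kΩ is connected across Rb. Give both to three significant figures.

Open-circuit: V = 24.6 × 618/(783 + 618) = 10.9 V.
With the load, Rb becomes Rb‖R_L = 477.5 Ω, so V = 24.6 × 477.5/1260 = 9.32 V.

Unloaded: 10.9 V; loaded: 9.32 V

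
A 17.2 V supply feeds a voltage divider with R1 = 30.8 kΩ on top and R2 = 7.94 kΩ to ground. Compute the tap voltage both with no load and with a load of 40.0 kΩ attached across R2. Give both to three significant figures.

Unloaded: 3.53 V; loaded: 3.04 V

Open-circuit: V = 17.2 × 7.94/(30.8 + 7.94) = 3.53 V.
With the load, R2 becomes R2‖R_L = 6.625 kΩ, so V = 17.2 × 6.625/37.42 = 3.04 V.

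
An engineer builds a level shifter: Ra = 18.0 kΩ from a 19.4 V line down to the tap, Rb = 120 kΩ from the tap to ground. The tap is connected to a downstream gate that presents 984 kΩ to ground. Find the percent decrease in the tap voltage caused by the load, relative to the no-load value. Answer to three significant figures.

1.57 %

The divider's output (Thévenin) resistance is Ra‖Rb = 15.65 kΩ.
Fractional drop under load = R_th/(R_th + R_L) = 15.65 / (15.65 + 984) = 0.01566.
So the output falls by 1.57 %.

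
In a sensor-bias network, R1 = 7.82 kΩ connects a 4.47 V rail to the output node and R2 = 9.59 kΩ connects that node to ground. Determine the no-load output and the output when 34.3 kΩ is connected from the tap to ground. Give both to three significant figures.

Open-circuit: V = 4.47 × 9.59/(7.82 + 9.59) = 2.46 V.
With the load, R2 becomes R2‖R_L = 7.495 kΩ, so V = 4.47 × 7.495/15.31 = 2.19 V.

Unloaded: 2.46 V; loaded: 2.19 V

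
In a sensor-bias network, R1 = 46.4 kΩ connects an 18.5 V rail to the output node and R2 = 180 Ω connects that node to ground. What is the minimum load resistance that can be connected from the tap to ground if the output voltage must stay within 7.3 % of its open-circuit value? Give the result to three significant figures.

R_L(min) ≈ 2.28 kΩ

Output resistance R_th = R1‖R2 = (46400 × 180)/46580 = 179.3 Ω.
The fractional drop is R_th/(R_th + R_L); requiring this ≤ 0.0730 gives R_L ≥ R_th(1/0.0730 − 1) = 179.3 × 12.70 = 2.28 kΩ.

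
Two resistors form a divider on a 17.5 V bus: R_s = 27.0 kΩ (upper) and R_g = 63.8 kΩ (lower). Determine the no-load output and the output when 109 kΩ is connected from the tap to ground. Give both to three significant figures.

Open-circuit: V = 17.5 × 63.8/(27.0 + 63.8) = 12.3 V.
With the load, R_g becomes R_g‖R_L = 40.24 kΩ, so V = 17.5 × 40.24/67.24 = 10.5 V.

Unloaded: 12.3 V; loaded: 10.5 V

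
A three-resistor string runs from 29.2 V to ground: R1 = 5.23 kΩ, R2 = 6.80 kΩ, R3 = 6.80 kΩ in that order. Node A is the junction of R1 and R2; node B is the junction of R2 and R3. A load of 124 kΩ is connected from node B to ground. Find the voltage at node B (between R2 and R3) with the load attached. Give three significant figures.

V ≈ 10.2 V

At node B, R3 is in parallel with the load: R3‖R_L = 6.446 kΩ.
Below node A the resistance is R2 + (R3‖R_L) = 13.25 kΩ, so V_A = 29.2 × 13.25/18.48 = 20.93 V.
Then V_B = V_A × (R3‖R_L)/(R2 + R3‖R_L) = 20.93 × 6.446/13.25 = 10.2 V.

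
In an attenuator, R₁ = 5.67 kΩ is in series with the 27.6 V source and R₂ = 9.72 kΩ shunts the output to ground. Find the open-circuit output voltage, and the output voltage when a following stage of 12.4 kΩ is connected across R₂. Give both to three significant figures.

Open-circuit: V = 27.6 × 9.72/(5.67 + 9.72) = 17.4 V.
With the load, R₂ becomes R₂‖R_L = 5.449 kΩ, so V = 27.6 × 5.449/11.12 = 13.5 V.

Unloaded: 17.4 V; loaded: 13.5 V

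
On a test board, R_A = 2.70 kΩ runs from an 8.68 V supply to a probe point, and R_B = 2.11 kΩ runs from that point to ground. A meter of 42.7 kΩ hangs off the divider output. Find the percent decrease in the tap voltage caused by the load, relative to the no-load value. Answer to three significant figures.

The divider's output (Thévenin) resistance is R_A‖R_B = 1.184 kΩ.
Fractional drop under load = R_th/(R_th + R_L) = 1.184 / (1.184 + 42.7) = 0.02699.
So the output falls by 2.70 %.

2.70 %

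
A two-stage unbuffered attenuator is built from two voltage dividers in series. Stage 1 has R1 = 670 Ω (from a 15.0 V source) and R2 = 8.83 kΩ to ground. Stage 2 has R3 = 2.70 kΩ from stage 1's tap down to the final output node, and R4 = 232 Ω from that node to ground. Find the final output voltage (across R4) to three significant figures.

V_out ≈ 0.910 V

Stage 2 presents R3+R4 = 2932 Ω as a load on stage 1's tap.
Stage 1's lower leg becomes R2‖(R3+R4) = 2201 Ω, so V_mid = 15.0 × 2201/2871 = 11.50 V.
Stage 2 is itself unloaded: V_out = V_mid × R4/(R3+R4) = 11.50 × 232/2932 = 0.910 V.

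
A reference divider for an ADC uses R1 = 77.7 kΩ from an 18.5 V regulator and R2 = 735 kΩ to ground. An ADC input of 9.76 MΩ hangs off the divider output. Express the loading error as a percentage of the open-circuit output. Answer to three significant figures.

0.715 %

The divider's output (Thévenin) resistance is R1‖R2 = 70.27 kΩ.
Fractional drop under load = R_th/(R_th + R_L) = 70.27 / (70.27 + 9760) = 0.007148.
So the output falls by 0.715 %.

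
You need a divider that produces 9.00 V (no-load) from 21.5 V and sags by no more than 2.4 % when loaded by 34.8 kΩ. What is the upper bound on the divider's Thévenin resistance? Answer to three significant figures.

R_th ≤ 856 Ω

Loading drop = R_th/(R_th + R_L) ≤ 0.0240, so R_th ≤ R_L · ε/(1−ε) = 34.8 kΩ × 0.0240/0.9760 = 856 Ω.
(Any R1, R2 with R2/(R1+R2) = 0.419 and R1‖R2 ≤ 856 Ω will meet the spec.)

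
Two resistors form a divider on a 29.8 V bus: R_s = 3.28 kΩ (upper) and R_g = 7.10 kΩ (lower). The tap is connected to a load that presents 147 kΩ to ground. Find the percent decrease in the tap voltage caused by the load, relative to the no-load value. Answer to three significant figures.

1.50 %

The divider's output (Thévenin) resistance is R_s‖R_g = 2.244 kΩ.
Fractional drop under load = R_th/(R_th + R_L) = 2.244 / (2.244 + 147) = 0.01503.
So the output falls by 1.50 %.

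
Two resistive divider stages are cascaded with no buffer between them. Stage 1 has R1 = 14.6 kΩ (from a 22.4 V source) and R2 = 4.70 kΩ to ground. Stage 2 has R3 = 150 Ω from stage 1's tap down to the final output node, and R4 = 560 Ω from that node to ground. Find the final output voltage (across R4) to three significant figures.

V_out ≈ 0.716 V

Stage 2 presents R3+R4 = 710.0 Ω as a load on stage 1's tap.
Stage 1's lower leg becomes R2‖(R3+R4) = 616.8 Ω, so V_mid = 22.4 × 616.8/15220 = 0.9080 V.
Stage 2 is itself unloaded: V_out = V_mid × R4/(R3+R4) = 0.9080 × 560/710.0 = 0.716 V.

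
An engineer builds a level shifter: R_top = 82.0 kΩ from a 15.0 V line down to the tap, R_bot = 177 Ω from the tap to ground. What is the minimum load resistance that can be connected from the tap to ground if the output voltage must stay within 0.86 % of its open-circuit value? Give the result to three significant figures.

Output resistance R_th = R_top‖R_bot = (82000 × 177)/82180 = 176.6 Ω.
The fractional drop is R_th/(R_th + R_L); requiring this ≤ 0.00860 gives R_L ≥ R_th(1/0.00860 − 1) = 176.6 × 115.3 = 20.4 kΩ.

R_L(min) ≈ 20.4 kΩ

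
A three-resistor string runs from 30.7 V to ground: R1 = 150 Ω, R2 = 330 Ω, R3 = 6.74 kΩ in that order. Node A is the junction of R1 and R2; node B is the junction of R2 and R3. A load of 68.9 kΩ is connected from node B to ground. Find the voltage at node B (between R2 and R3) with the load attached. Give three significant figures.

V ≈ 28.5 V

At node B, R3 is in parallel with the load: R3‖R_L = 6139 Ω.
Below node A the resistance is R2 + (R3‖R_L) = 6469 Ω, so V_A = 30.7 × 6469/6619 = 30.00 V.
Then V_B = V_A × (R3‖R_L)/(R2 + R3‖R_L) = 30.00 × 6139/6469 = 28.5 V.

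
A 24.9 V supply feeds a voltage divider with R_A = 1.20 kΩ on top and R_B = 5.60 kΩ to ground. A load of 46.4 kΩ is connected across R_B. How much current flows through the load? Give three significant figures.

R_B‖R_L = 4.997 kΩ; V_out = 24.9 × 4.997/6.197 = 20.08 V.
I_L = V_out / R_L = 20.08 / 46.4 kΩ = 0.433 mA.

I_L ≈ 0.433 mA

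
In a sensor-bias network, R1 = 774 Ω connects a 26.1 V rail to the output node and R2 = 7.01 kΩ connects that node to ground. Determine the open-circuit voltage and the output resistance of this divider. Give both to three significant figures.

V_th is the open-circuit tap voltage: 26.1 × 7010/(774 + 7010) = 23.5 V.
With the supply zeroed, R1 and R2 appear in parallel from the tap: R_th = R1‖R2 = (774 × 7010)/7784 = 697 Ω.

V_th = 23.5 V, R_th = 697 Ω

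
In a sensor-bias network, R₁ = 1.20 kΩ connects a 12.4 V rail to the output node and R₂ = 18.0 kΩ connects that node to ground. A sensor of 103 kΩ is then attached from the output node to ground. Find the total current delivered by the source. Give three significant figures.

R₂‖R_L = 15.32 kΩ, so the source sees R₁ + R₂‖R_L = 16.52 kΩ.
I = 12.4 V / 16.52 kΩ = 0.751 mA.

I ≈ 0.751 mA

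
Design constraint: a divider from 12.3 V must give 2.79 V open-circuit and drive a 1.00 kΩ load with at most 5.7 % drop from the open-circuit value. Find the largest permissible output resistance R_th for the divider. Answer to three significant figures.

R_th ≤ 60.4 Ω

Loading drop = R_th/(R_th + R_L) ≤ 0.0570, so R_th ≤ R_L · ε/(1−ε) = 1.00 kΩ × 0.0570/0.9430 = 60.4 Ω.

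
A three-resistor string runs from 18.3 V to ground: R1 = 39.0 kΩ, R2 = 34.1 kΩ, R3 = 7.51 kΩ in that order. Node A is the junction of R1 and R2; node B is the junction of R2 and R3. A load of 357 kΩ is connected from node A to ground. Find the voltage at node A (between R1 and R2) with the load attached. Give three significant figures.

V ≈ 8.94 V

Below node A the series string R2+R3 = 41.61 kΩ sits in parallel with the 357 kΩ load: 37.27 kΩ.
V_A = 18.3 × 37.27/(39.0 + 37.27) = 8.94 V.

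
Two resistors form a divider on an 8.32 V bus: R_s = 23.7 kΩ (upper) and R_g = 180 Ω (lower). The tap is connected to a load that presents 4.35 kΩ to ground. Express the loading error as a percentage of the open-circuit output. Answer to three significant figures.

The divider's output (Thévenin) resistance is R_s‖R_g = 178.6 Ω.
Fractional drop under load = R_th/(R_th + R_L) = 178.6 / (178.6 + 4350) = 0.03945.
So the output falls by 3.94 %.

3.94 %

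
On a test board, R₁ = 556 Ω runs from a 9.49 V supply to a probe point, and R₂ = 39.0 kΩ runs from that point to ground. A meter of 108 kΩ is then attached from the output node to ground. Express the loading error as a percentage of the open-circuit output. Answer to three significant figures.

The divider's output (Thévenin) resistance is R₁‖R₂ = 548.2 Ω.
Fractional drop under load = R_th/(R_th + R_L) = 548.2 / (548.2 + 108000) = 0.005050.
So the output falls by 0.505 %.

0.505 %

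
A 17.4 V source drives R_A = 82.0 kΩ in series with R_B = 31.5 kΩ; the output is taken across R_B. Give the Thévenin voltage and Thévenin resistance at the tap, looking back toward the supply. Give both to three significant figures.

V_th = 4.83 V, R_th = 22.8 kΩ

V_th is the open-circuit tap voltage: 17.4 × 31.5/(82.0 + 31.5) = 4.83 V.
With the supply zeroed, R_A and R_B appear in parallel from the tap: R_th = R_A‖R_B = (82.0 × 31.5)/113.5 = 22.8 kΩ.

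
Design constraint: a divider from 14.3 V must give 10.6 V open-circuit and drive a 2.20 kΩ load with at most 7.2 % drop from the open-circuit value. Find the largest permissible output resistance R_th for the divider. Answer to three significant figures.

Loading drop = R_th/(R_th + R_L) ≤ 0.0720, so R_th ≤ R_L · ε/(1−ε) = 2.20 kΩ × 0.0720/0.9280 = 171 Ω.
(Any R1, R2 with R2/(R1+R2) = 0.741 and R1‖R2 ≤ 171 Ω will meet the spec.)

R_th ≤ 171 Ω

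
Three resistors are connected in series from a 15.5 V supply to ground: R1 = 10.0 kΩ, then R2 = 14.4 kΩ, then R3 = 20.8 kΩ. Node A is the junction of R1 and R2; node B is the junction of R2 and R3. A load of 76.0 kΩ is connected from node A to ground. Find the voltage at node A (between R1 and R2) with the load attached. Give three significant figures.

Below node A the series string R2+R3 = 35.20 kΩ sits in parallel with the 76.0 kΩ load: 24.06 kΩ.
V_A = 15.5 × 24.06/(10.0 + 24.06) = 10.9 V.

V ≈ 10.9 V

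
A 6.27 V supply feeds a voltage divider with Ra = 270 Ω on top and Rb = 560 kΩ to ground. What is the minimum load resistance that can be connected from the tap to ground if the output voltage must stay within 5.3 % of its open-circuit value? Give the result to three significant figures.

R_L(min) ≈ 4.82 kΩ

Output resistance R_th = Ra‖Rb = (270 × 560000)/560300 = 269.9 Ω.
The fractional drop is R_th/(R_th + R_L); requiring this ≤ 0.0530 gives R_L ≥ R_th(1/0.0530 − 1) = 269.9 × 17.87 = 4.82 kΩ.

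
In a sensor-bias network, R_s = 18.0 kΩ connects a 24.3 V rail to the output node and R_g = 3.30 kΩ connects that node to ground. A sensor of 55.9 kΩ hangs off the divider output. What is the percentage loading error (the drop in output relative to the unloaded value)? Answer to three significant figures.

4.75 %

The divider's output (Thévenin) resistance is R_s‖R_g = 2.789 kΩ.
Fractional drop under load = R_th/(R_th + R_L) = 2.789 / (2.789 + 55.9) = 0.04752.
So the output falls by 4.75 %.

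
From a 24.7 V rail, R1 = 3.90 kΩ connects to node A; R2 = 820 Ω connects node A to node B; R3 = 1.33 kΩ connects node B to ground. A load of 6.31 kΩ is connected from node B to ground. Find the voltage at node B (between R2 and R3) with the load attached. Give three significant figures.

V ≈ 4.66 V

At node B, R3 is in parallel with the load: R3‖R_L = 1098 Ω.
Below node A the resistance is R2 + (R3‖R_L) = 1918 Ω, so V_A = 24.7 × 1918/5818 = 8.144 V.
Then V_B = V_A × (R3‖R_L)/(R2 + R3‖R_L) = 8.144 × 1098/1918 = 4.66 V.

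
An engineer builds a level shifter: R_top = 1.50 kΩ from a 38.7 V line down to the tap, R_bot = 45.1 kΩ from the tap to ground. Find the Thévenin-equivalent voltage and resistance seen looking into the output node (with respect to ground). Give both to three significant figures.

V_th = 37.5 V, R_th = 1.45 kΩ

V_th is the open-circuit tap voltage: 38.7 × 45.1/(1.50 + 45.1) = 37.5 V.
With the supply zeroed, R_top and R_bot appear in parallel from the tap: R_th = R_top‖R_bot = (1.50 × 45.1)/46.60 = 1.45 kΩ.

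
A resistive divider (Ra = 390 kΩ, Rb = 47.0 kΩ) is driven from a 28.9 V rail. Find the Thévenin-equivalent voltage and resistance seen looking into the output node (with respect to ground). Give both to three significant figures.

V_th is the open-circuit tap voltage: 28.9 × 47.0/(390 + 47.0) = 3.11 V.
With the supply zeroed, Ra and Rb appear in parallel from the tap: R_th = Ra‖Rb = (390 × 47.0)/437.0 = 41.9 kΩ.

V_th = 3.11 V, R_th = 41.9 kΩ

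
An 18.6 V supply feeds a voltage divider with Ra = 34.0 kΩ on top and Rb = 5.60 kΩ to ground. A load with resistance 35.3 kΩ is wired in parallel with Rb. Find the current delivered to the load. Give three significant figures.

Rb‖R_L = 4.833 kΩ; V_out = 18.6 × 4.833/38.83 = 2.315 V.
I_L = V_out / R_L = 2.315 / 35.3 kΩ = 0.0656 mA.

I_L ≈ 0.0656 mA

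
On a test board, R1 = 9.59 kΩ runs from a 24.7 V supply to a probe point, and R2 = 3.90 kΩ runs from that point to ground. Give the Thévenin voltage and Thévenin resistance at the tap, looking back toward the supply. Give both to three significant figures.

V_th = 7.14 V, R_th = 2.77 kΩ

V_th is the open-circuit tap voltage: 24.7 × 3.90/(9.59 + 3.90) = 7.14 V.
With the supply zeroed, R1 and R2 appear in parallel from the tap: R_th = R1‖R2 = (9.59 × 3.90)/13.49 = 2.77 kΩ.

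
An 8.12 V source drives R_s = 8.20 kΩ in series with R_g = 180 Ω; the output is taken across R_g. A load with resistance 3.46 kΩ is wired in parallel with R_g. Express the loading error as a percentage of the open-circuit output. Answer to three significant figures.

4.84 %

The divider's output (Thévenin) resistance is R_s‖R_g = 176.1 Ω.
Fractional drop under load = R_th/(R_th + R_L) = 176.1 / (176.1 + 3460) = 0.04844.
So the output falls by 4.84 %.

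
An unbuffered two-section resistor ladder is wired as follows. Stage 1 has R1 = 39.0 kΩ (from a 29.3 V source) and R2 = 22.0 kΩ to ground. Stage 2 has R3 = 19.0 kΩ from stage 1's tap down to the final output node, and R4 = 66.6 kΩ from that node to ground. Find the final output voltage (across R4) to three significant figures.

V_out ≈ 7.06 V

Stage 2 presents R3+R4 = 85.60 kΩ as a load on stage 1's tap.
Stage 1's lower leg becomes R2‖(R3+R4) = 17.50 kΩ, so V_mid = 29.3 × 17.50/56.50 = 9.076 V.
Stage 2 is itself unloaded: V_out = V_mid × R4/(R3+R4) = 9.076 × 66.6/85.60 = 7.06 V.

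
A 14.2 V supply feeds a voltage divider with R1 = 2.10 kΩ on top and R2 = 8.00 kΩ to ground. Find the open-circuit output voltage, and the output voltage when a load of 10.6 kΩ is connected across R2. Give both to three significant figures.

Unloaded: 11.2 V; loaded: 9.72 V

Open-circuit: V = 14.2 × 8.00/(2.10 + 8.00) = 11.2 V.
With the load, R2 becomes R2‖R_L = 4.559 kΩ, so V = 14.2 × 4.559/6.659 = 9.72 V.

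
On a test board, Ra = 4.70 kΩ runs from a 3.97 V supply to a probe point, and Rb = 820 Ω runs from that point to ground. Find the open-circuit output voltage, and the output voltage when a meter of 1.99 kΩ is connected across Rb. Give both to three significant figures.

Unloaded: 0.590 V; loaded: 0.437 V

Open-circuit: V = 3.97 × 820/(4700 + 820) = 0.590 V.
With the load, Rb becomes Rb‖R_L = 580.7 Ω, so V = 3.97 × 580.7/5281 = 0.437 V.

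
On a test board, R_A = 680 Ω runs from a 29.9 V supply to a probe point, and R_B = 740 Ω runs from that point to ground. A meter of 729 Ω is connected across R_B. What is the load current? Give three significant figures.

I_L ≈ 14.4 mA

R_B‖R_L = 367.2 Ω; V_out = 29.9 × 367.2/1047 = 10.48 V.
I_L = V_out / R_L = 10.48 / 729 Ω = 14.4 mA.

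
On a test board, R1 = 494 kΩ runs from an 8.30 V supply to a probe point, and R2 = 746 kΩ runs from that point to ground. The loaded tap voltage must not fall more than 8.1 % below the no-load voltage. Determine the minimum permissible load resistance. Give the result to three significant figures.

Output resistance R_th = R1‖R2 = (494 × 746)/1240 = 297.2 kΩ.
The fractional drop is R_th/(R_th + R_L); requiring this ≤ 0.0810 gives R_L ≥ R_th(1/0.0810 − 1) = 297.2 × 11.35 = 3.37 MΩ.

R_L(min) ≈ 3.37 MΩ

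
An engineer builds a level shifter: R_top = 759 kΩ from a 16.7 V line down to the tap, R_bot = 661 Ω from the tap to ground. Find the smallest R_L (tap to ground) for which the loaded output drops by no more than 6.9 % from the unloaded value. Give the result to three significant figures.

Output resistance R_th = R_top‖R_bot = (759000 × 661)/759700 = 660.4 Ω.
The fractional drop is R_th/(R_th + R_L); requiring this ≤ 0.0690 gives R_L ≥ R_th(1/0.0690 − 1) = 660.4 × 13.49 = 8.91 kΩ.

R_L(min) ≈ 8.91 kΩ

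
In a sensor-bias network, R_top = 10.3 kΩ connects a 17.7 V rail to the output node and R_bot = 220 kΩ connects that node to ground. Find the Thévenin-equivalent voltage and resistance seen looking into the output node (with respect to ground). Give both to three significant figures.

V_th is the open-circuit tap voltage: 17.7 × 220/(10.3 + 220) = 16.9 V.
With the supply zeroed, R_top and R_bot appear in parallel from the tap: R_th = R_top‖R_bot = (10.3 × 220)/230.3 = 9.84 kΩ.

V_th = 16.9 V, R_th = 9.84 kΩ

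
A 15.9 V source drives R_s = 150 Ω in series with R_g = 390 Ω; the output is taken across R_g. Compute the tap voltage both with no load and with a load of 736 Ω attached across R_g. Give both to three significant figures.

Open-circuit: V = 15.9 × 390/(150 + 390) = 11.5 V.
With the load, R_g becomes R_g‖R_L = 254.9 Ω, so V = 15.9 × 254.9/404.9 = 10.0 V.

Unloaded: 11.5 V; loaded: 10.0 V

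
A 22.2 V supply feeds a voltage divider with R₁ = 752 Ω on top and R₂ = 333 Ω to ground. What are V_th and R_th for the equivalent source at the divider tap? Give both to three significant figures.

V_th = 6.81 V, R_th = 231 Ω

V_th is the open-circuit tap voltage: 22.2 × 333/(752 + 333) = 6.81 V.
With the supply zeroed, R₁ and R₂ appear in parallel from the tap: R_th = R₁‖R₂ = (752 × 333)/1085 = 231 Ω.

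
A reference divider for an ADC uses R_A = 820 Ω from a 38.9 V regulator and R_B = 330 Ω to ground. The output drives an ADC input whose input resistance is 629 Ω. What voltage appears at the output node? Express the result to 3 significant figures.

The load sits in parallel with R_B: R_B‖R_L = (330 × 629) / (330 + 629) = 216.4 Ω.
V_out = 38.9 × 216.4 / (820 + 216.4) = 38.9 × 216.4/1036 = 8.12 V.

V_out ≈ 8.12 V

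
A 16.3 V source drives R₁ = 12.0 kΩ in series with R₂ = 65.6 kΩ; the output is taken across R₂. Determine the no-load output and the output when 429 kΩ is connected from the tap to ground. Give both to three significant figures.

Open-circuit: V = 16.3 × 65.6/(12.0 + 65.6) = 13.8 V.
With the load, R₂ becomes R₂‖R_L = 56.90 kΩ, so V = 16.3 × 56.90/68.90 = 13.5 V.

Unloaded: 13.8 V; loaded: 13.5 V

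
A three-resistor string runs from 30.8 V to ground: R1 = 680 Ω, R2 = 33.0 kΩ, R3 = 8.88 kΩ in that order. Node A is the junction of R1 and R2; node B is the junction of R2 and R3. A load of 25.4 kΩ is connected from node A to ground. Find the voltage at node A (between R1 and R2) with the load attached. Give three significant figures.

Below node A the series string R2+R3 = 41880 Ω sits in parallel with the 25400 Ω load: 15810 Ω.
V_A = 30.8 × 15810/(680 + 15810) = 29.5 V.

V ≈ 29.5 V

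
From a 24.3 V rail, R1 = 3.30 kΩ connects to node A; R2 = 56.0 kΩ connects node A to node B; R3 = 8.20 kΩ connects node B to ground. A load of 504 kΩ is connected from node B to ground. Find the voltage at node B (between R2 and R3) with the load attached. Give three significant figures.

V ≈ 2.91 V

At node B, R3 is in parallel with the load: R3‖R_L = 8.069 kΩ.
Below node A the resistance is R2 + (R3‖R_L) = 64.07 kΩ, so V_A = 24.3 × 64.07/67.37 = 23.11 V.
Then V_B = V_A × (R3‖R_L)/(R2 + R3‖R_L) = 23.11 × 8.069/64.07 = 2.91 V.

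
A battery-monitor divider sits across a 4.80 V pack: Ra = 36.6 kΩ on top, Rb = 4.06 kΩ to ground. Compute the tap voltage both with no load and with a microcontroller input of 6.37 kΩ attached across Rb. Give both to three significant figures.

Open-circuit: V = 4.80 × 4.06/(36.6 + 4.06) = 0.479 V.
With the load, Rb becomes Rb‖R_L = 2.480 kΩ, so V = 4.80 × 2.480/39.08 = 0.305 V.

Unloaded: 0.479 V; loaded: 0.305 V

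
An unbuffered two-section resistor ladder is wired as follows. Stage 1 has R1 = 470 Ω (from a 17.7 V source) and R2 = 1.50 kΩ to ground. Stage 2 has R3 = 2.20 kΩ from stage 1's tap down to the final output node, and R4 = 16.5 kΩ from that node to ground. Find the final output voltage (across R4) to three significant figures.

V_out ≈ 11.7 V

Stage 2 presents R3+R4 = 18700 Ω as a load on stage 1's tap.
Stage 1's lower leg becomes R2‖(R3+R4) = 1389 Ω, so V_mid = 17.7 × 1389/1859 = 13.22 V.
Stage 2 is itself unloaded: V_out = V_mid × R4/(R3+R4) = 13.22 × 16500/18700 = 11.7 V.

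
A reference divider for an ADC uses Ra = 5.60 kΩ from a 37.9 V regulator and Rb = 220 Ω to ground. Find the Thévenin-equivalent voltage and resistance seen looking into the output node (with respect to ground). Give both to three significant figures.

V_th = 1.43 V, R_th = 212 Ω

V_th is the open-circuit tap voltage: 37.9 × 220/(5600 + 220) = 1.43 V.
With the supply zeroed, Ra and Rb appear in parallel from the tap: R_th = Ra‖Rb = (5600 × 220)/5820 = 212 Ω.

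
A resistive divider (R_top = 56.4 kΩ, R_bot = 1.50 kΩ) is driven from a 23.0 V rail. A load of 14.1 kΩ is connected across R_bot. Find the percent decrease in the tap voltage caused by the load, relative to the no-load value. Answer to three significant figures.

9.39 %

Unloaded V = 23.0 × 1.50/57.90 = 0.59585 V.
Loaded: R_bot‖R_L = 1.356 kΩ, giving V = 23.0 × 1.356/57.76 = 0.53991 V.
Drop = (0.59585 − 0.53991) / 0.59585 = 9.39 %.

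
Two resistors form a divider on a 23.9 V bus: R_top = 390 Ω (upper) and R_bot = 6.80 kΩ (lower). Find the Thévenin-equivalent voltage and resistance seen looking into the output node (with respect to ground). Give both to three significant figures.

V_th is the open-circuit tap voltage: 23.9 × 6800/(390 + 6800) = 22.6 V.
With the supply zeroed, R_top and R_bot appear in parallel from the tap: R_th = R_top‖R_bot = (390 × 6800)/7190 = 369 Ω.

V_th = 22.6 V, R_th = 369 Ω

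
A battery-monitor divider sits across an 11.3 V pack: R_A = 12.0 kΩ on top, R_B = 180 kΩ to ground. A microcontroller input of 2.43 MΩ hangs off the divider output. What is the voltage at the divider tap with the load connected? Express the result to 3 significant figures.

The load sits in parallel with R_B: R_B‖R_L = (180 × 2430) / (180 + 2430) = 167.6 kΩ.
V_out = 11.3 × 167.6 / (12.0 + 167.6) = 11.3 × 167.6/179.6 = 10.5 V.

V_out ≈ 10.5 V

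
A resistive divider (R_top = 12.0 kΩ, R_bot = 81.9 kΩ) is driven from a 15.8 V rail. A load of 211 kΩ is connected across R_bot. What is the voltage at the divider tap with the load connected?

The load sits in parallel with R_bot: R_bot‖R_L = (81.9 × 211) / (81.9 + 211) = 59.00 kΩ.
V_out = 15.8 × 59.00 / (12.0 + 59.00) = 15.8 × 59.00/71.00 = 13.1 V.
(Unloaded it would have been 13.8 V.)

V_out ≈ 13.1 V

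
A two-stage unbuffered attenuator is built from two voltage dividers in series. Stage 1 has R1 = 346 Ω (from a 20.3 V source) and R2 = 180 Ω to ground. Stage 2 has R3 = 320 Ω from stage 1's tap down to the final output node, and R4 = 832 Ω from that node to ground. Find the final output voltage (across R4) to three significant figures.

V_out ≈ 4.55 V

Stage 2 presents R3+R4 = 1152 Ω as a load on stage 1's tap.
Stage 1's lower leg becomes R2‖(R3+R4) = 155.7 Ω, so V_mid = 20.3 × 155.7/501.7 = 6.299 V.
Stage 2 is itself unloaded: V_out = V_mid × R4/(R3+R4) = 6.299 × 832/1152 = 4.55 V.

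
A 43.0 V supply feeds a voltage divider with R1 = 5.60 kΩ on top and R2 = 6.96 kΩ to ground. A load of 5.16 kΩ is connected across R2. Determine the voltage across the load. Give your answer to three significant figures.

V_out ≈ 14.9 V

The load sits in parallel with R2: R2‖R_L = (6.96 × 5.16) / (6.96 + 5.16) = 2.963 kΩ.
V_out = 43.0 × 2.963 / (5.60 + 2.963) = 43.0 × 2.963/8.563 = 14.9 V.
(Unloaded it would have been 23.8 V.)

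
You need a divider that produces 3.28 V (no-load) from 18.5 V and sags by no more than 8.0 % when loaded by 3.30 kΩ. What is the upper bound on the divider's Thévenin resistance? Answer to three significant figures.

Loading drop = R_th/(R_th + R_L) ≤ 0.0800, so R_th ≤ R_L · ε/(1−ε) = 3.30 kΩ × 0.0800/0.9200 = 287 Ω.

R_th ≤ 287 Ω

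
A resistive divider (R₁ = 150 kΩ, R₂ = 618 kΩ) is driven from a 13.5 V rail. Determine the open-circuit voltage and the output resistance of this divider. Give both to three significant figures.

V_th is the open-circuit tap voltage: 13.5 × 618/(150 + 618) = 10.9 V.
With the supply zeroed, R₁ and R₂ appear in parallel from the tap: R_th = R₁‖R₂ = (150 × 618)/768.0 = 121 kΩ.

V_th = 10.9 V, R_th = 121 kΩ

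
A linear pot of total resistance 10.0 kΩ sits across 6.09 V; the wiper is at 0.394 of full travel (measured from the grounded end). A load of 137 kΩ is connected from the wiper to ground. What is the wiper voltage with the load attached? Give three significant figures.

V ≈ 2.36 V

The wiper splits the pot into (1−α)R = 6.060 kΩ above and αR = 3.940 kΩ below.
Lower section ‖ load = 3.830 kΩ.
V_wiper = 6.09 × 3.830/(6.060 + 3.830) = 2.36 V.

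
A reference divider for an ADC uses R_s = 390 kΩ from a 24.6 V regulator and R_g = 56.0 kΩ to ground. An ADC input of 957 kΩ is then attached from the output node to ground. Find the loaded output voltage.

V_out ≈ 2.94 V

The load sits in parallel with R_g: R_g‖R_L = (56.0 × 957) / (56.0 + 957) = 52.90 kΩ.
V_out = 24.6 × 52.90 / (390 + 52.90) = 24.6 × 52.90/442.9 = 2.94 V.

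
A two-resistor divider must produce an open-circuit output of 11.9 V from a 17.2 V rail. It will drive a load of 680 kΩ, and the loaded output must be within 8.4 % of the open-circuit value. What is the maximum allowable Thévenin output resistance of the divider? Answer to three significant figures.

R_th ≤ 62.4 kΩ

Loading drop = R_th/(R_th + R_L) ≤ 0.0840, so R_th ≤ R_L · ε/(1−ε) = 680 kΩ × 0.0840/0.9160 = 62.4 kΩ.
(Any R1, R2 with R2/(R1+R2) = 0.692 and R1‖R2 ≤ 62.4 kΩ will meet the spec.)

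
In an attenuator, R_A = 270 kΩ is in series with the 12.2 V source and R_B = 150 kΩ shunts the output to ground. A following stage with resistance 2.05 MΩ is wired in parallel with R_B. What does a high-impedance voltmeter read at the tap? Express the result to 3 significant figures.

The load sits in parallel with R_B: R_B‖R_L = (150 × 2050) / (150 + 2050) = 139.8 kΩ.
V_out = 12.2 × 139.8 / (270 + 139.8) = 12.2 × 139.8/409.8 = 4.16 V.

V_out ≈ 4.16 V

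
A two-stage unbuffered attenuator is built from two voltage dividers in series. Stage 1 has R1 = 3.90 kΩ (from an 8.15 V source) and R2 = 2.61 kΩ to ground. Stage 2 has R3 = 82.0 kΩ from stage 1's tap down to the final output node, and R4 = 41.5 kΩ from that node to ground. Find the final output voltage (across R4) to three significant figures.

V_out ≈ 1.08 V

Stage 2 presents R3+R4 = 123.5 kΩ as a load on stage 1's tap.
Stage 1's lower leg becomes R2‖(R3+R4) = 2.556 kΩ, so V_mid = 8.15 × 2.556/6.456 = 3.227 V.
Stage 2 is itself unloaded: V_out = V_mid × R4/(R3+R4) = 3.227 × 41.5/123.5 = 1.08 V.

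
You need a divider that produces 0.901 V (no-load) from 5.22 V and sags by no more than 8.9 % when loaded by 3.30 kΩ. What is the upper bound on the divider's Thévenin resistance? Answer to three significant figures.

R_th ≤ 322 Ω

Loading drop = R_th/(R_th + R_L) ≤ 0.0890, so R_th ≤ R_L · ε/(1−ε) = 3.30 kΩ × 0.0890/0.9110 = 322 Ω.
(Any R1, R2 with R2/(R1+R2) = 0.173 and R1‖R2 ≤ 322 Ω will meet the spec.)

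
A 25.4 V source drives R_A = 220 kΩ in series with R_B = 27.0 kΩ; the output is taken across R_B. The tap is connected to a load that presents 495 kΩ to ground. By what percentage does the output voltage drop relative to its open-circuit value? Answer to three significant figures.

The divider's output (Thévenin) resistance is R_A‖R_B = 24.05 kΩ.
Fractional drop under load = R_th/(R_th + R_L) = 24.05 / (24.05 + 495) = 0.04633.
So the output falls by 4.63 %.

4.63 %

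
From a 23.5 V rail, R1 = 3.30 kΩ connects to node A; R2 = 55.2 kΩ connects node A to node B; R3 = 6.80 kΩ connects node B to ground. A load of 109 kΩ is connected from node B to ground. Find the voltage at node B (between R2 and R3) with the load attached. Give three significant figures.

At node B, R3 is in parallel with the load: R3‖R_L = 6.401 kΩ.
Below node A the resistance is R2 + (R3‖R_L) = 61.60 kΩ, so V_A = 23.5 × 61.60/64.90 = 22.31 V.
Then V_B = V_A × (R3‖R_L)/(R2 + R3‖R_L) = 22.31 × 6.401/61.60 = 2.32 V.

V ≈ 2.32 V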